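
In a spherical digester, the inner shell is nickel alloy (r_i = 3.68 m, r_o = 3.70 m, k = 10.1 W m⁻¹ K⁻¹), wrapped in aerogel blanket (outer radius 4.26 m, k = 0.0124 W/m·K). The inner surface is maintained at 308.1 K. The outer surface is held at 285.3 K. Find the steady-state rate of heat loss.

Series thermal resistances, inner to outer:
  R_nickel alloy = (1/3.68 − 1/3.70)/(4πk) = 0.001469/(4π·10.1) = 1.157×10^-5 K/W
  R_aerogel blanket = (1/3.70 − 1/4.26)/(4πk) = 0.03553/(4π·0.0124) = 0.2280 K/W
ΣR = 1.157×10^-5 + 0.2280 = 0.2280 K/W
Q = ΔT/ΣR = (308.1 K − 285.3 K)/0.2280 = 100 W

Q = 100 W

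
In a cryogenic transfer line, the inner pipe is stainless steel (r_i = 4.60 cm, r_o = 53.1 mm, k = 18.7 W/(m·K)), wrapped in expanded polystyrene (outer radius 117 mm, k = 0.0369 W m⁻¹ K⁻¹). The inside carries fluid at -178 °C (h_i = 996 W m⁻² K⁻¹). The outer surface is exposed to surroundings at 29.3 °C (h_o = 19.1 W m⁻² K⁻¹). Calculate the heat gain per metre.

Treat each layer as a resistance in series:
  R'_conv,in = 1/(2πr h) = 1/(2π·0.0460·996) = 0.003474 m·K/W
  R'_stainless steel = ln(0.0531/0.0460)/(2πk) = 0.1435/(2π·18.7) = 0.001222 m·K/W
  R'_expanded polystyrene = ln(0.117/0.0531)/(2πk) = 0.7900/(2π·0.0369) = 3.407 m·K/W
  R'_conv,out = 1/(2πr h) = 1/(2π·0.117·19.1) = 0.07122 m·K/W
ΣR = 0.003474 + 0.001222 + 3.407 + 0.07122 = 3.483 m·K/W
Q' = ΔT/ΣR = (-178 °C − 29.3 °C)/3.483 = -59.5 W/m
(Negative Q' ⇒ heat flows inward; heat gain = 59.5 W/m.)

Q' = 59.5 W/m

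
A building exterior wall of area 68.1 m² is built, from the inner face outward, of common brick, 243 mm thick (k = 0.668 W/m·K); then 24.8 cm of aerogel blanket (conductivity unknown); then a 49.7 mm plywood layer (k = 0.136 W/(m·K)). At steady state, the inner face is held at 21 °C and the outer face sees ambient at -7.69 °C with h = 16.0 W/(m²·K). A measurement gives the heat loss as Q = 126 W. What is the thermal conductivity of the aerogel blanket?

ΣR = ΔT/Q = |21 − -7.69|/126 = 0.2277 K/W
Known resistances:
  R_common brick = L/(kA) = 0.243/(0.668·68.1) = 0.005342 K/W
  R_plywood = L/(kA) = 0.0497/(0.136·68.1) = 0.005366 K/W
  R_conv,out = 1/(hA) = 1/(16.0·68.1) = 9.178×10^-4 K/W
R_aerogel blanket = ΣR − ΣR_known = 0.2277 − 0.01163 = 0.2161 K/W
L/(kA) = 0.2161 ⇒ k = 0.248/(0.2161·68.1) = 0.0169 W/m·K

k = 0.0169 W/m·K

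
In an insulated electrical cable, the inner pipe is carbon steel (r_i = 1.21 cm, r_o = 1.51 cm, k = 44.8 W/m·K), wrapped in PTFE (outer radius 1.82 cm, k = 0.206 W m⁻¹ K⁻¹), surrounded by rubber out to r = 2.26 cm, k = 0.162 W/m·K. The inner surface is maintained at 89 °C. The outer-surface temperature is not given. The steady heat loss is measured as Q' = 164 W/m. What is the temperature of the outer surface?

T_out = 30.3 °C

Series resistances:
  R'_carbon steel = ln(0.0151/0.0121)/(2πk) = 0.2215/(2π·44.8) = 7.869×10^-4 m·K/W
  R'_PTFE = ln(0.0182/0.0151)/(2πk) = 0.1867/(2π·0.206) = 0.1443 m·K/W
  R'_rubber = ln(0.0226/0.0182)/(2πk) = 0.2165/(2π·0.162) = 0.2127 m·K/W
ΣR = 0.3578 m·K/W
ΔT = Q'·ΣR = 164 × 0.3578 = 58.68 K
Heat flows outward, so T_out = T_in − ΔT = 89 − 58.68 = 30.3 °C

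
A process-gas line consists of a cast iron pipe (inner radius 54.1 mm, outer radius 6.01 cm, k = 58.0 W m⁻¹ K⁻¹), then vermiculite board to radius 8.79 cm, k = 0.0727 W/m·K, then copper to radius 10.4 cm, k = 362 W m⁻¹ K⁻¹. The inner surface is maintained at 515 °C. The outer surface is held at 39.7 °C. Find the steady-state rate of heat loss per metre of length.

Series thermal resistances, inner to outer:
  R'_cast iron = ln(0.0601/0.0541)/(2πk) = 0.1052/(2π·58.0) = 2.886×10^-4 m·K/W
  R'_vermiculite board = ln(0.0879/0.0601)/(2πk) = 0.3802/(2π·0.0727) = 0.8323 m·K/W
  R'_copper = ln(0.104/0.0879)/(2πk) = 0.1682/(2π·362) = 7.395×10^-5 m·K/W
ΣR = 2.886×10^-4 + 0.8323 + 7.395×10^-5 = 0.8327 m·K/W
Q' = ΔT/ΣR = (515 °C − 39.7 °C)/0.8327 = 571 W/m

Q' = 571 W/m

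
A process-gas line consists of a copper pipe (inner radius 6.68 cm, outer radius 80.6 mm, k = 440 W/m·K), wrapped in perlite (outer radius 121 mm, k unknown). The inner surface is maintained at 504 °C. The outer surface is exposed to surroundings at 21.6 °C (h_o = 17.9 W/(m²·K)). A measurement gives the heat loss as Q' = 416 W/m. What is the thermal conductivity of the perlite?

ΣR = ΔT/Q' = |504 − 21.6|/416 = 1.160 m·K/W
Known resistances:
  R'_copper = ln(0.0806/0.0668)/(2πk) = 0.1878/(2π·440) = 6.793×10^-5 m·K/W
  R'_conv,out = 1/(2πr h) = 1/(2π·0.121·17.9) = 0.07348 m·K/W
R_perlite = ΣR − ΣR_known = 1.160 − 0.07355 = 1.086 m·K/W
ln(r₂/r₁)/(2πk) = 1.086 ⇒ k = 0.4063/(2π·1.086) = 0.0595 W/m·K

k = 0.0595 W/m·K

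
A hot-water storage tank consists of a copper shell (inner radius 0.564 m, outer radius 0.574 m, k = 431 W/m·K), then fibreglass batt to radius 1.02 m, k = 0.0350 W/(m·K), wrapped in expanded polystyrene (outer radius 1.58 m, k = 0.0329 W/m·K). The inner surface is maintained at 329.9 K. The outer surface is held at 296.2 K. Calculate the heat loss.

Treat each layer as a resistance in series:
  R_copper = (1/0.564 − 1/0.574)/(4πk) = 0.03089/(4π·431) = 5.703×10^-6 K/W
  R_fibreglass batt = (1/0.574 − 1/1.02)/(4πk) = 0.7618/(4π·0.0350) = 1.732 K/W
  R_expanded polystyrene = (1/1.02 − 1/1.58)/(4πk) = 0.3475/(4π·0.0329) = 0.8405 K/W
ΣR = 5.703×10^-6 + 1.732 + 0.8405 = 2.573 K/W
Q = ΔT/ΣR = (329.9 K − 296.2 K)/2.573 = 13.1 W

Q = 13.1 W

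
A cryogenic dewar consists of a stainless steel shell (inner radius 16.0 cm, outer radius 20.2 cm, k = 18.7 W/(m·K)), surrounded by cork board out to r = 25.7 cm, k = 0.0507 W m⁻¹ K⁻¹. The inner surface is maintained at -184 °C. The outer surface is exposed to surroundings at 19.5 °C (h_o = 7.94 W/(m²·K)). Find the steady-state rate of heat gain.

Q = 112 W

Treat each layer as a resistance in series:
  R_stainless steel = (1/0.160 − 1/0.202)/(4πk) = 1.300/(4π·18.7) = 0.005530 K/W
  R_cork board = (1/0.202 − 1/0.257)/(4πk) = 1.059/(4π·0.0507) = 1.663 K/W
  R_conv,out = 1/(4πr²h) = 1/(4π·0.257²·7.94) = 0.1517 K/W
ΣR = 0.005530 + 1.663 + 0.1517 = 1.820 K/W
Q = ΔT/ΣR = (-184 °C − 19.5 °C)/1.820 = -112 W
(Negative Q ⇒ heat flows inward; heat gain = 112 W.)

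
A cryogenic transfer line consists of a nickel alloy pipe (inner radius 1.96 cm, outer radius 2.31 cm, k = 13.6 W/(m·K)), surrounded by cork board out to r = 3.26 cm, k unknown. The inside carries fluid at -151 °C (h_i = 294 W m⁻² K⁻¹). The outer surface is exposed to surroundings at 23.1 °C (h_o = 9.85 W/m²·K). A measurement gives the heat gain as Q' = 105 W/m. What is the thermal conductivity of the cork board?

k = 0.0484 W/m·K

ΣR = ΔT/Q' = |-151 − 23.1|/105 = 1.658 m·K/W
Known resistances:
  R'_conv,in = 1/(2πr h) = 1/(2π·0.0196·294) = 0.02762 m·K/W
  R'_nickel alloy = ln(0.0231/0.0196)/(2πk) = 0.1643/(2π·13.6) = 0.001923 m·K/W
  R'_conv,out = 1/(2πr h) = 1/(2π·0.0326·9.85) = 0.4956 m·K/W
R_cork board = ΣR − ΣR_known = 1.658 − 0.5251 = 1.133 m·K/W
ln(r₂/r₁)/(2πk) = 1.133 ⇒ k = 0.3445/(2π·1.133) = 0.0484 W/m·K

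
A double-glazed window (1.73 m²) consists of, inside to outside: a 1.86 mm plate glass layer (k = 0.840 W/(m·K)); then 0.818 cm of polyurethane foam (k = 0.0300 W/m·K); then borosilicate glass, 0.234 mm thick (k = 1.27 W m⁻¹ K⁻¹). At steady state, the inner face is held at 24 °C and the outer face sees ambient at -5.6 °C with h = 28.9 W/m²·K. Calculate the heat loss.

Q = 165 W

Series thermal resistances, inner to outer:
  R_plate glass = L/(kA) = 0.00186/(0.840·1.73) = 0.001280 K/W
  R_polyurethane foam = L/(kA) = 0.00818/(0.0300·1.73) = 0.1576 K/W
  R_borosilicate glass = L/(kA) = 2.34×10^-4/(1.27·1.73) = 1.065×10^-4 K/W
  R_conv,out = 1/(hA) = 1/(28.9·1.73) = 0.02000 K/W
ΣR = 0.001280 + 0.1576 + 1.065×10^-4 + 0.02000 = 0.1790 K/W
Q = ΔT/ΣR = (24 °C − -5.6 °C)/0.1790 = 165 W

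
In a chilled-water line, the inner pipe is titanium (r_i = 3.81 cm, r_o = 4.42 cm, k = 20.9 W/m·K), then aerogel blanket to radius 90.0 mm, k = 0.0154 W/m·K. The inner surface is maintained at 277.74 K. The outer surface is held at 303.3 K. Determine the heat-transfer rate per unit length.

Series thermal resistances, inner to outer:
  R'_titanium = ln(0.0442/0.0381)/(2πk) = 0.1485/(2π·20.9) = 0.001131 m·K/W
  R'_aerogel blanket = ln(0.0900/0.0442)/(2πk) = 0.7111/(2π·0.0154) = 7.349 m·K/W
ΣR = 0.001131 + 7.349 = 7.350 m·K/W
Q' = ΔT/ΣR = (277.74 K − 303.3 K)/7.350 = -3.48 W/m
(Negative Q' ⇒ heat flows inward; heat gain = 3.48 W/m.)

Q' = 3.48 W/m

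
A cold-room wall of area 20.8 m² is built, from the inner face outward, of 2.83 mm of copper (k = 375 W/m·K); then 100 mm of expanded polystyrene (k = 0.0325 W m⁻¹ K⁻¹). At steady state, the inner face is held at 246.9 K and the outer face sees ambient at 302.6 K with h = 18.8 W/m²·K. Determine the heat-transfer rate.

Resistance network (inner→outer):
  R_copper = L/(kA) = 0.00283/(375·20.8) = 3.628×10^-7 K/W
  R_expanded polystyrene = L/(kA) = 0.100/(0.0325·20.8) = 0.1479 K/W
  R_conv,out = 1/(hA) = 1/(18.8·20.8) = 0.002557 K/W
ΣR = 3.628×10^-7 + 0.1479 + 0.002557 = 0.1505 K/W
Q = ΔT/ΣR = (246.9 K − 302.6 K)/0.1505 = -370 W
(Negative Q ⇒ heat flows inward; heat gain = 370 W.)

Q = 370 W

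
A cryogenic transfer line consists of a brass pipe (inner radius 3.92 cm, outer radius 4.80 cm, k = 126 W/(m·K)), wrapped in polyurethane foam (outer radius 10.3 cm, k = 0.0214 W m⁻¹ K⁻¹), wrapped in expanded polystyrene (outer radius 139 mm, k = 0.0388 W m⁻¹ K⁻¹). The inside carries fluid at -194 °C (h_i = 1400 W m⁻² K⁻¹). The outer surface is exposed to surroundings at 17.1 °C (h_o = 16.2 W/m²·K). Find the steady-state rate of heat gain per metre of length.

Series thermal resistances, inner to outer:
  R'_conv,in = 1/(2πr h) = 1/(2π·0.0392·1400) = 0.002900 m·K/W
  R'_brass = ln(0.0480/0.0392)/(2πk) = 0.2025/(2π·126) = 2.558×10^-4 m·K/W
  R'_polyurethane foam = ln(0.103/0.0480)/(2πk) = 0.7635/(2π·0.0214) = 5.678 m·K/W
  R'_expanded polystyrene = ln(0.139/0.103)/(2πk) = 0.2997/(2π·0.0388) = 1.230 m·K/W
  R'_conv,out = 1/(2πr h) = 1/(2π·0.139·16.2) = 0.07068 m·K/W
ΣR = 0.002900 + 2.558×10^-4 + 5.678 + 1.230 + 0.07068 = 6.982 m·K/W
Q' = ΔT/ΣR = (-194 °C − 17.1 °C)/6.982 = -30.2 W/m
(Negative Q' ⇒ heat flows inward; heat gain = 30.2 W/m.)

Q' = 30.2 W/m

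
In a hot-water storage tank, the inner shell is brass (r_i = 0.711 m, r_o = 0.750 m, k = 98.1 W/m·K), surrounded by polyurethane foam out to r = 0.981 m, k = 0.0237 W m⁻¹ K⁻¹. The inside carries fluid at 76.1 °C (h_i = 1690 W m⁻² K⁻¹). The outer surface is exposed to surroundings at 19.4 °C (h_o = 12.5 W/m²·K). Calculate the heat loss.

Resistance network (inner→outer):
  R_conv,in = 1/(4πr²h) = 1/(4π·0.711²·1690) = 9.315×10^-5 K/W
  R_brass = (1/0.711 − 1/0.750)/(4πk) = 0.07314/(4π·98.1) = 5.933×10^-5 K/W
  R_polyurethane foam = (1/0.750 − 1/0.981)/(4πk) = 0.3140/(4π·0.0237) = 1.054 K/W
  R_conv,out = 1/(4πr²h) = 1/(4π·0.981²·12.5) = 0.006615 K/W
ΣR = 9.315×10^-5 + 5.933×10^-5 + 1.054 + 0.006615 = 1.061 K/W
Q = ΔT/ΣR = (76.1 °C − 19.4 °C)/1.061 = 53.4 W

Q = 53.4 W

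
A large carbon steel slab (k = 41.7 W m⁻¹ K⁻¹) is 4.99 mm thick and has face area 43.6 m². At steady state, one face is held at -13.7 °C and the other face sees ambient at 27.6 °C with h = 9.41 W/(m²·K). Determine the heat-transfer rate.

Q = 16.9 kW

Treat each layer as a resistance in series:
  R_carbon steel = L/(kA) = 0.00499/(41.7·43.6) = 2.745×10^-6 K/W
  R_conv,out = 1/(hA) = 1/(9.41·43.6) = 0.002437 K/W
ΣR = 2.745×10^-6 + 0.002437 = 0.002440 K/W
Q = ΔT/ΣR = (-13.7 °C − 27.6 °C)/0.002440 = -16900 W
(Negative Q ⇒ heat flows inward; heat gain = 16900 W.)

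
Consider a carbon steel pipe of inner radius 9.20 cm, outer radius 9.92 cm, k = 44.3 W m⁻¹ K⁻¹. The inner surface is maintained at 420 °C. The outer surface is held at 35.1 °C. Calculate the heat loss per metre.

Q' = 1.42×10^6 W/m

Q' = 2πk·ΔT/ln(r₂/r₁) = 2π × 44.3 × 384.9 / ln(0.0992/0.0920) = 1.42×10^6 W/m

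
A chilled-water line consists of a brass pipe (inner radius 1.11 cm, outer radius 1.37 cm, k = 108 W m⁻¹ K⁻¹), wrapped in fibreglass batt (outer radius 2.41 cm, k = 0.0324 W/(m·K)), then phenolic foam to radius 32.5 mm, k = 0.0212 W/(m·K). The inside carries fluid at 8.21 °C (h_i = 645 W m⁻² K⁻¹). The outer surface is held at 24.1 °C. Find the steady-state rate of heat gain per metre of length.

Q' = 3.15 W/m

Series thermal resistances, inner to outer:
  R'_conv,in = 1/(2πr h) = 1/(2π·0.0111·645) = 0.02223 m·K/W
  R'_brass = ln(0.0137/0.0111)/(2πk) = 0.2105/(2π·108) = 3.101×10^-4 m·K/W
  R'_fibreglass batt = ln(0.0241/0.0137)/(2πk) = 0.5648/(2π·0.0324) = 2.774 m·K/W
  R'_phenolic foam = ln(0.0325/0.0241)/(2πk) = 0.2990/(2π·0.0212) = 2.245 m·K/W
ΣR = 0.02223 + 3.101×10^-4 + 2.774 + 2.245 = 5.042 m·K/W
Q' = ΔT/ΣR = (8.21 °C − 24.1 °C)/5.042 = -3.15 W/m
(Negative Q' ⇒ heat flows inward; heat gain = 3.15 W/m.)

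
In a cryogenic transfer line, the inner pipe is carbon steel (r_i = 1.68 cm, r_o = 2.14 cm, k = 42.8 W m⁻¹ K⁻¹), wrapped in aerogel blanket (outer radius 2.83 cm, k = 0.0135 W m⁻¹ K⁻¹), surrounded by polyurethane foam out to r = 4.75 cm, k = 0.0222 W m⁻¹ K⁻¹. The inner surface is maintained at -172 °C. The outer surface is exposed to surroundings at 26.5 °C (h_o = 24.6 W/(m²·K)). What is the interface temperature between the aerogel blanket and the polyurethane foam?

Treat each layer as a resistance in series:
  R'_carbon steel = ln(0.0214/0.0168)/(2πk) = 0.2420/(2π·42.8) = 8.999×10^-4 m·K/W
  R'_aerogel blanket = ln(0.0283/0.0214)/(2πk) = 0.2795/(2π·0.0135) = 3.295 m·K/W
  R'_polyurethane foam = ln(0.0475/0.0283)/(2πk) = 0.5179/(2π·0.0222) = 3.713 m·K/W
  R'_conv,out = 1/(2πr h) = 1/(2π·0.0475·24.6) = 0.1362 m·K/W
ΣR = 8.999×10^-4 + 3.295 + 3.713 + 0.1362 = 7.145 m·K/W
Q' = ΔT/ΣR = (-172 °C − 26.5 °C)/7.145 = -27.78 W/m
From the inner boundary to the aerogel blanket/polyurethane foam interface, ΣR_partial = 3.296 m·K/W.
T_interface = T_in − Q'·ΣR_partial = -172 °C − (-27.78)(3.296) = -80.4 °C

T = -80.4 °C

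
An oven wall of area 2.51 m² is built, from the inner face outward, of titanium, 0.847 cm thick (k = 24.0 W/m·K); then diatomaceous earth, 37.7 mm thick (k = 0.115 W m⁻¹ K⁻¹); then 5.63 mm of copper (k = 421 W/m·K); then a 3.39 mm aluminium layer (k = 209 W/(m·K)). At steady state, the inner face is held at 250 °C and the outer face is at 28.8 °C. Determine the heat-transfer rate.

Resistance network (inner→outer):
  R_titanium = L/(kA) = 0.00847/(24.0·2.51) = 1.406×10^-4 K/W
  R_diatomaceous earth = L/(kA) = 0.0377/(0.115·2.51) = 0.1306 K/W
  R_copper = L/(kA) = 0.00563/(421·2.51) = 5.328×10^-6 K/W
  R_aluminium = L/(kA) = 0.00339/(209·2.51) = 6.462×10^-6 K/W
ΣR = 1.406×10^-4 + 0.1306 + 5.328×10^-6 + 6.462×10^-6 = 0.1308 K/W
Q = ΔT/ΣR = (250 °C − 28.8 °C)/0.1308 = 1690 W

Q = 1690 W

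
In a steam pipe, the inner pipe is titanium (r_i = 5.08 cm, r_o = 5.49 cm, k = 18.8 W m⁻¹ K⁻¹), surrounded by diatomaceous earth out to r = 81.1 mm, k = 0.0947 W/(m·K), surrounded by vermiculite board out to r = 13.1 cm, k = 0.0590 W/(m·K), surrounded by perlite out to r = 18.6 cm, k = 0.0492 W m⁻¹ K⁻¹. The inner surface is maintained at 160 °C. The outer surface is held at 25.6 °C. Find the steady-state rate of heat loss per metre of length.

Q' = 43.6 W/m

Treat each layer as a resistance in series:
  R'_titanium = ln(0.0549/0.0508)/(2πk) = 0.07762/(2π·18.8) = 6.571×10^-4 m·K/W
  R'_diatomaceous earth = ln(0.0811/0.0549)/(2πk) = 0.3902/(2π·0.0947) = 0.6557 m·K/W
  R'_vermiculite board = ln(0.131/0.0811)/(2πk) = 0.4795/(2π·0.0590) = 1.294 m·K/W
  R'_perlite = ln(0.186/0.131)/(2πk) = 0.3505/(2π·0.0492) = 1.134 m·K/W
ΣR = 6.571×10^-4 + 0.6557 + 1.294 + 1.134 = 3.084 m·K/W
Q' = ΔT/ΣR = (160 °C − 25.6 °C)/3.084 = 43.6 W/m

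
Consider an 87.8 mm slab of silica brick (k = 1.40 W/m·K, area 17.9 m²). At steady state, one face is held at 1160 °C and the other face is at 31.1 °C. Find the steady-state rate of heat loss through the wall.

Q = 322 kW

Q = kA·ΔT/L = 1.40 × 17.9 × |1160 °C − 31.1 °C| / 0.0878 = 3.22×10^5 W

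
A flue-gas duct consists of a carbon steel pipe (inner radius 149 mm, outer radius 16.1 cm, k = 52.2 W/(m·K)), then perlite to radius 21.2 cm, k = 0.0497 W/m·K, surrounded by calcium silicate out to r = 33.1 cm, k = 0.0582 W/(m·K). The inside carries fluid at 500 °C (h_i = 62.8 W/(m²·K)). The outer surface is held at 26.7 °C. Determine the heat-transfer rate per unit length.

Q' = 224 W/m

Series thermal resistances, inner to outer:
  R'_conv,in = 1/(2πr h) = 1/(2π·0.149·62.8) = 0.01701 m·K/W
  R'_carbon steel = ln(0.161/0.149)/(2πk) = 0.07746/(2π·52.2) = 2.362×10^-4 m·K/W
  R'_perlite = ln(0.212/0.161)/(2πk) = 0.2752/(2π·0.0497) = 0.8812 m·K/W
  R'_calcium silicate = ln(0.331/0.212)/(2πk) = 0.4455/(2π·0.0582) = 1.218 m·K/W
ΣR = 0.01701 + 2.362×10^-4 + 0.8812 + 1.218 = 2.116 m·K/W
Q' = ΔT/ΣR = (500 °C − 26.7 °C)/2.116 = 224 W/m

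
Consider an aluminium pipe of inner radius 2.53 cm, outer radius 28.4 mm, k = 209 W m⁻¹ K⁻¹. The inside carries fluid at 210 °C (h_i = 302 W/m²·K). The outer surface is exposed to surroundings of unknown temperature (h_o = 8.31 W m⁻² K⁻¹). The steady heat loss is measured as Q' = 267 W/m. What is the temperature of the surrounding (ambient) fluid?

T_out = 24.4 °C

Series resistances:
  R'_conv,in = 1/(2πr h) = 1/(2π·0.0253·302) = 0.02083 m·K/W
  R'_aluminium = ln(0.0284/0.0253)/(2πk) = 0.1156/(2π·209) = 8.802×10^-5 m·K/W
  R'_conv,out = 1/(2πr h) = 1/(2π·0.0284·8.31) = 0.6744 m·K/W
ΣR = 0.6953 m·K/W
ΔT = Q'·ΣR = 267 × 0.6953 = 185.6 K
Heat flows outward, so T_out = T_in − ΔT = 210 − 185.6 = 24.4 °C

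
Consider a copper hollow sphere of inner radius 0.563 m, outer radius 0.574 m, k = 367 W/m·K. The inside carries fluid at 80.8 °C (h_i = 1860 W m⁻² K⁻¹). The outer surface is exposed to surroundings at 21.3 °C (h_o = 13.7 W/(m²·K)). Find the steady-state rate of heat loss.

Q = 3.35 kW

Resistance network (inner→outer):
  R_conv,in = 1/(4πr²h) = 1/(4π·0.563²·1860) = 1.350×10^-4 K/W
  R_copper = (1/0.563 − 1/0.574)/(4πk) = 0.03404/(4π·367) = 7.381×10^-6 K/W
  R_conv,out = 1/(4πr²h) = 1/(4π·0.574²·13.7) = 0.01763 K/W
ΣR = 1.350×10^-4 + 7.381×10^-6 + 0.01763 = 0.01777 K/W
Q = ΔT/ΣR = (80.8 °C − 21.3 °C)/0.01777 = 3350 W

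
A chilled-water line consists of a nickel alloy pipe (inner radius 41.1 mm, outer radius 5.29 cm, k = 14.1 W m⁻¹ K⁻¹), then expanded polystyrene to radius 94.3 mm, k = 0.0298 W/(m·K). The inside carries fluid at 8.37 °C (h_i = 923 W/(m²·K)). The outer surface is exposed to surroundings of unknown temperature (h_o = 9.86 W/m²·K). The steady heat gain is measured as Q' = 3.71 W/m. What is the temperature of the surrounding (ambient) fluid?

T_out = 20.5 °C

Series resistances:
  R'_conv,in = 1/(2πr h) = 1/(2π·0.0411·923) = 0.004195 m·K/W
  R'_nickel alloy = ln(0.0529/0.0411)/(2πk) = 0.2524/(2π·14.1) = 0.002849 m·K/W
  R'_expanded polystyrene = ln(0.0943/0.0529)/(2πk) = 0.5781/(2π·0.0298) = 3.087 m·K/W
  R'_conv,out = 1/(2πr h) = 1/(2π·0.0943·9.86) = 0.1712 m·K/W
ΣR = 3.266 m·K/W
ΔT = Q'·ΣR = 3.71 × 3.266 = 12.12 K
Heat flows inward, so T_out = T_in + ΔT = 8.37 + 12.12 = 20.5 °C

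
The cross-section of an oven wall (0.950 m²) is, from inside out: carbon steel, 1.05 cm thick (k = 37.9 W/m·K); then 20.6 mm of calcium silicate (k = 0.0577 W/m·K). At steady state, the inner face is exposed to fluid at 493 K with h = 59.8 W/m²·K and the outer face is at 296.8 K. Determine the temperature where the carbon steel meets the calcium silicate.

T = 484 K

Treat each layer as a resistance in series:
  R_conv,in = 1/(hA) = 1/(59.8·0.950) = 0.01760 K/W
  R_carbon steel = L/(kA) = 0.0105/(37.9·0.950) = 2.916×10^-4 K/W
  R_calcium silicate = L/(kA) = 0.0206/(0.0577·0.950) = 0.3758 K/W
ΣR = 0.01760 + 2.916×10^-4 + 0.3758 = 0.3937 K/W
Q = ΔT/ΣR = (493 K − 296.8 K)/0.3937 = 498.3 W
From the inner boundary to the carbon steel/calcium silicate interface, ΣR_partial = 0.01789 K/W.
T_interface = T_in − Q·ΣR_partial = 493 K − (498.3)(0.01789) = 484 K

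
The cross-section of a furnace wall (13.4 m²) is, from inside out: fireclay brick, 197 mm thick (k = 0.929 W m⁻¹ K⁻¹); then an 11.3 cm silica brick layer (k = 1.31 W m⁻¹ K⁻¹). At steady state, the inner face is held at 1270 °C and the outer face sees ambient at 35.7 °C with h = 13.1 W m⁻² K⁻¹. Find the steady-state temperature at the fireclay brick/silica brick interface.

T = 571 °C

Resistance network (inner→outer):
  R_fireclay brick = L/(kA) = 0.197/(0.929·13.4) = 0.01583 K/W
  R_silica brick = L/(kA) = 0.113/(1.31·13.4) = 0.006437 K/W
  R_conv,out = 1/(hA) = 1/(13.1·13.4) = 0.005697 K/W
ΣR = 0.01583 + 0.006437 + 0.005697 = 0.02796 K/W
Q = ΔT/ΣR = (1270 °C − 35.7 °C)/0.02796 = 44150 W
From the inner boundary to the fireclay brick/silica brick interface, ΣR_partial = 0.01583 K/W.
T_interface = T_in − Q·ΣR_partial = 1270 °C − (44150)(0.01583) = 571 °C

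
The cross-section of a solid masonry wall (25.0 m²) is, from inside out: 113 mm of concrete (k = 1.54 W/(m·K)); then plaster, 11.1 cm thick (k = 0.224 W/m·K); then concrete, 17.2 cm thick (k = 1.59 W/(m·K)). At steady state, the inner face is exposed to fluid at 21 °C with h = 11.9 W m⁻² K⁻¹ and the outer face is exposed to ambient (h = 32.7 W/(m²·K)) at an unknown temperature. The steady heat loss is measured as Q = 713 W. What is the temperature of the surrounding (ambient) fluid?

Sum the resistances:
  R_conv,in = 1/(hA) = 1/(11.9·25.0) = 0.003361 K/W
  R_concrete = L/(kA) = 0.113/(1.54·25.0) = 0.002935 K/W
  R_plaster = L/(kA) = 0.111/(0.224·25.0) = 0.01982 K/W
  R_concrete = L/(kA) = 0.172/(1.59·25.0) = 0.004327 K/W
  R_conv,out = 1/(hA) = 1/(32.7·25.0) = 0.001223 K/W
ΣR = 0.03167 K/W
ΔT = Q·ΣR = 713 × 0.03167 = 22.58 K
Heat flows outward, so T_out = T_in − ΔT = 21 − 22.58 = -1.58 °C

T_out = -1.58 °C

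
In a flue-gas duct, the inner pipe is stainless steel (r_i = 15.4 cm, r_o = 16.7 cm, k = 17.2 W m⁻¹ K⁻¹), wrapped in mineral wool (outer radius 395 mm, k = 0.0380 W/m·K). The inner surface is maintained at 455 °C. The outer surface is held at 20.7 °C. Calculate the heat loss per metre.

Q' = 120 W/m

Series thermal resistances, inner to outer:
  R'_stainless steel = ln(0.167/0.154)/(2πk) = 0.08104/(2π·17.2) = 7.499×10^-4 m·K/W
  R'_mineral wool = ln(0.395/0.167)/(2πk) = 0.8609/(2π·0.0380) = 3.606 m·K/W
ΣR = 7.499×10^-4 + 3.606 = 3.607 m·K/W
Q' = ΔT/ΣR = (455 °C − 20.7 °C)/3.607 = 120 W/m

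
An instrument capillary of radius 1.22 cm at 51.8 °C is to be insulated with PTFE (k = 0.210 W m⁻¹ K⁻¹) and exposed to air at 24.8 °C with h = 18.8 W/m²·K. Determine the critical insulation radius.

r_cr = 1.12 cm

For a cylinder, r_cr = k_ins/h = 0.210/18.8 = 0.0112 m = 1.12 cm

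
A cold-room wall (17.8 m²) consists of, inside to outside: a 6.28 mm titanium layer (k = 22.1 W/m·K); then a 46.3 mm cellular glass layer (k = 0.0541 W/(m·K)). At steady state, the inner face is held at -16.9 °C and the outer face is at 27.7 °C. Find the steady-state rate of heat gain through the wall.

Q = 927 W

Resistance network (inner→outer):
  R_titanium = L/(kA) = 0.00628/(22.1·17.8) = 1.596×10^-5 K/W
  R_cellular glass = L/(kA) = 0.0463/(0.0541·17.8) = 0.04808 K/W
ΣR = 1.596×10^-5 + 0.04808 = 0.04810 K/W
Q = ΔT/ΣR = (-16.9 °C − 27.7 °C)/0.04810 = -927 W
(Negative Q ⇒ heat flows inward; heat gain = 927 W.)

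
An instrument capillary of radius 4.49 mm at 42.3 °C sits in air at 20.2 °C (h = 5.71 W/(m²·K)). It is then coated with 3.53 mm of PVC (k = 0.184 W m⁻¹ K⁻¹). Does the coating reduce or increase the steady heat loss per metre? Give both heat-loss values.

Critical radius for a cylinder: r_cr = k/h = 0.0322 m = 3.22 cm.
Outer radius after coating: r₂ = 0.00449 + 0.00353 = 0.00802 m.
Since r₁ < r_cr and r₂ ≤ r_cr, the coating moves toward the maximum at r_cr — heat loss rises.
Bare: R = 1/(2πr₁h) = 6.208 m·K/W; Q = 22.1/6.208 = 3.56 W/m.
Coated: R = R_cond + R_conv = 3.977 m·K/W; Q = 22.1/3.977 = 5.56 W/m.

increases: 3.56 → 5.56 W/m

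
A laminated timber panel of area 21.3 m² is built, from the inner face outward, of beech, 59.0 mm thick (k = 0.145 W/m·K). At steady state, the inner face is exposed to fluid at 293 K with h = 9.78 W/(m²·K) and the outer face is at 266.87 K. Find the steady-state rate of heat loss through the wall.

Q = 1090 W

Series thermal resistances, inner to outer:
  R_conv,in = 1/(hA) = 1/(9.78·21.3) = 0.004800 K/W
  R_beech = L/(kA) = 0.0590/(0.145·21.3) = 0.01910 K/W
ΣR = 0.004800 + 0.01910 = 0.02390 K/W
Q = ΔT/ΣR = (293 K − 266.87 K)/0.02390 = 1090 W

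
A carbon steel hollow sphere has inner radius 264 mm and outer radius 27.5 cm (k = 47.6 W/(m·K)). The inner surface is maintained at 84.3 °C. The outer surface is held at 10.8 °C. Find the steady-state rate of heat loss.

Q = 290 kW

Q = 4πk·ΔT/(1/r₁ − 1/r₂) = 4π × 47.6 × 73.5 / (1/0.264 − 1/0.275) = 2.90×10^5 W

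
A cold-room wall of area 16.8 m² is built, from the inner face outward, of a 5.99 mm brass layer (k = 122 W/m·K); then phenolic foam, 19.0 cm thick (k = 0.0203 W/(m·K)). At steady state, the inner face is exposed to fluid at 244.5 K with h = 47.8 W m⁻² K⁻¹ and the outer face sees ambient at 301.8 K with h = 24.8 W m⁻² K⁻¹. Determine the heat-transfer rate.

Q = 102 W

Treat each layer as a resistance in series:
  R_conv,in = 1/(hA) = 1/(47.8·16.8) = 0.001245 K/W
  R_brass = L/(kA) = 0.00599/(122·16.8) = 2.923×10^-6 K/W
  R_phenolic foam = L/(kA) = 0.190/(0.0203·16.8) = 0.5571 K/W
  R_conv,out = 1/(hA) = 1/(24.8·16.8) = 0.002400 K/W
ΣR = 0.001245 + 2.923×10^-6 + 0.5571 + 0.002400 = 0.5607 K/W
Q = ΔT/ΣR = (244.5 K − 301.8 K)/0.5607 = -102 W
(Negative Q ⇒ heat flows inward; heat gain = 102 W.)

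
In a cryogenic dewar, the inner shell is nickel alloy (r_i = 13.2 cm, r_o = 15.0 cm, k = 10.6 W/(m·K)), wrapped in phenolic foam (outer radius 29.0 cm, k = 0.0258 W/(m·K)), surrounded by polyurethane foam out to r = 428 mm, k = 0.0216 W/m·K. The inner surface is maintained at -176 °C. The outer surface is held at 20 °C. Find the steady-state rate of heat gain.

Q = 14.0 W

Series thermal resistances, inner to outer:
  R_nickel alloy = (1/0.132 − 1/0.150)/(4πk) = 0.9091/(4π·10.6) = 0.006825 K/W
  R_phenolic foam = (1/0.150 − 1/0.290)/(4πk) = 3.218/(4π·0.0258) = 9.927 K/W
  R_polyurethane foam = (1/0.290 − 1/0.428)/(4πk) = 1.112/(4π·0.0216) = 4.096 K/W
ΣR = 0.006825 + 9.927 + 4.096 = 14.03 K/W
Q = ΔT/ΣR = (-176 °C − 20 °C)/14.03 = -14.0 W
(Negative Q ⇒ heat flows inward; heat gain = 14.0 W.)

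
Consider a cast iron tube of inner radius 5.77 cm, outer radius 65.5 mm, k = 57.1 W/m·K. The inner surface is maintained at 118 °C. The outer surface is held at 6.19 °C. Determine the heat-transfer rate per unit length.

Q' = 2πk·ΔT/ln(r₂/r₁) = 2π × 57.1 × 111.81 / ln(0.0655/0.0577) = 3.16×10^5 W/m

Q' = 316 kW/m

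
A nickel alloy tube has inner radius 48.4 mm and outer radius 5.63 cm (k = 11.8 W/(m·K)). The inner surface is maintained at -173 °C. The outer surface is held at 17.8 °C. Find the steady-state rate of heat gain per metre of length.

Q' = 2πk·ΔT/ln(r₂/r₁) = 2π × 11.8 × 190.8 / ln(0.0563/0.0484) = 93600 W/m

Q' = 93600 W/m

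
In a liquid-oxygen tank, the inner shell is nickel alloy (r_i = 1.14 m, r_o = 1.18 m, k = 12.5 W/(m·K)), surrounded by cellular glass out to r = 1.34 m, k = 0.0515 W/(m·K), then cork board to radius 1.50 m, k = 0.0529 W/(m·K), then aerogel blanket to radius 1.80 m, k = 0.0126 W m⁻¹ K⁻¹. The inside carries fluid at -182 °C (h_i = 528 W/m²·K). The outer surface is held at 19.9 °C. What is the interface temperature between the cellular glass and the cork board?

T = -150 °C

Resistance network (inner→outer):
  R_conv,in = 1/(4πr²h) = 1/(4π·1.14²·528) = 1.160×10^-4 K/W
  R_nickel alloy = (1/1.14 − 1/1.18)/(4πk) = 0.02974/(4π·12.5) = 1.893×10^-4 K/W
  R_cellular glass = (1/1.18 − 1/1.34)/(4πk) = 0.1012/(4π·0.0515) = 0.1564 K/W
  R_cork board = (1/1.34 − 1/1.50)/(4πk) = 0.07960/(4π·0.0529) = 0.1197 K/W
  R_aerogel blanket = (1/1.50 − 1/1.80)/(4πk) = 0.1111/(4π·0.0126) = 0.7017 K/W
ΣR = 1.160×10^-4 + 1.893×10^-4 + 0.1564 + 0.1197 + 0.7017 = 0.9781 K/W
Q = ΔT/ΣR = (-182 °C − 19.9 °C)/0.9781 = -206.4 W
From the inner boundary to the cellular glass/cork board interface, ΣR_partial = 0.1567 K/W.
T_interface = T_in − Q·ΣR_partial = -182 °C − (-206.4)(0.1567) = -150 °C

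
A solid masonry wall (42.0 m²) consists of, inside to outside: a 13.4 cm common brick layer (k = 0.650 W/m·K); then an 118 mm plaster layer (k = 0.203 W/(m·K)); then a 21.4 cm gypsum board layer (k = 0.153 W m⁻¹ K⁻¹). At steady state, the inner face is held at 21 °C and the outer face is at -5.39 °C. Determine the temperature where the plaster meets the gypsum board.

Series thermal resistances, inner to outer:
  R_common brick = L/(kA) = 0.134/(0.650·42.0) = 0.004908 K/W
  R_plaster = L/(kA) = 0.118/(0.203·42.0) = 0.01384 K/W
  R_gypsum board = L/(kA) = 0.214/(0.153·42.0) = 0.03330 K/W
ΣR = 0.004908 + 0.01384 + 0.03330 = 0.05205 K/W
Q = ΔT/ΣR = (21 °C − -5.39 °C)/0.05205 = 507.0 W
From the inner boundary to the plaster/gypsum board interface, ΣR_partial = 0.01875 K/W.
T_interface = T_in − Q·ΣR_partial = 21 °C − (507.0)(0.01875) = 11.5 °C

T = 11.5 °C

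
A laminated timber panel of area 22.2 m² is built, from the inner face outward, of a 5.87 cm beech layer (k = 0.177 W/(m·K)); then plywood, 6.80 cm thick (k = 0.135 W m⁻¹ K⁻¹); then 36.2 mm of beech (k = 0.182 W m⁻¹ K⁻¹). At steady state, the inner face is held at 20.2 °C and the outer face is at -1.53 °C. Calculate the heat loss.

Resistance network (inner→outer):
  R_beech = L/(kA) = 0.0587/(0.177·22.2) = 0.01494 K/W
  R_plywood = L/(kA) = 0.0680/(0.135·22.2) = 0.02269 K/W
  R_beech = L/(kA) = 0.0362/(0.182·22.2) = 0.008960 K/W
ΣR = 0.01494 + 0.02269 + 0.008960 = 0.04659 K/W
Q = ΔT/ΣR = (20.2 °C − -1.53 °C)/0.04659 = 466 W

Q = 466 W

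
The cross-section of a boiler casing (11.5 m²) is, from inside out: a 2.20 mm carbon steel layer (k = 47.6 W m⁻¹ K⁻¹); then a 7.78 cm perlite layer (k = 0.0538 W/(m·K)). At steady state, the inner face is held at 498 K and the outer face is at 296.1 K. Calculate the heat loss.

Resistance network (inner→outer):
  R_carbon steel = L/(kA) = 0.00220/(47.6·11.5) = 4.019×10^-6 K/W
  R_perlite = L/(kA) = 0.0778/(0.0538·11.5) = 0.1257 K/W
ΣR = 4.019×10^-6 + 0.1257 = 0.1257 K/W
Q = ΔT/ΣR = (498 K − 296.1 K)/0.1257 = 1610 W

Q = 1610 W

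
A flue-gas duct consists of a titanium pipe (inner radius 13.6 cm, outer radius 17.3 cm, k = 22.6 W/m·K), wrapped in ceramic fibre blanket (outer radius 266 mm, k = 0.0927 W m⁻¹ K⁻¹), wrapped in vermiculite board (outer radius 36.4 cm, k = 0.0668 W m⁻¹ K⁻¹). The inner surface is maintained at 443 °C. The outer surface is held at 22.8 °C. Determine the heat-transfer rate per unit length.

Resistance network (inner→outer):
  R'_titanium = ln(0.173/0.136)/(2πk) = 0.2406/(2π·22.6) = 0.001695 m·K/W
  R'_ceramic fibre blanket = ln(0.266/0.173)/(2πk) = 0.4302/(2π·0.0927) = 0.7386 m·K/W
  R'_vermiculite board = ln(0.364/0.266)/(2πk) = 0.3137/(2π·0.0668) = 0.7473 m·K/W
ΣR = 0.001695 + 0.7386 + 0.7473 = 1.488 m·K/W
Q' = ΔT/ΣR = (443 °C − 22.8 °C)/1.488 = 282 W/m

Q' = 282 W/m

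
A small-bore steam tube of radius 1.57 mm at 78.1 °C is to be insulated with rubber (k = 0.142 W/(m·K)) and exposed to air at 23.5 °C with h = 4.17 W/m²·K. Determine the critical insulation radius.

For a cylinder, r_cr = k_ins/h = 0.142/4.17 = 0.0341 m = 3.41 cm

r_cr = 3.41 cm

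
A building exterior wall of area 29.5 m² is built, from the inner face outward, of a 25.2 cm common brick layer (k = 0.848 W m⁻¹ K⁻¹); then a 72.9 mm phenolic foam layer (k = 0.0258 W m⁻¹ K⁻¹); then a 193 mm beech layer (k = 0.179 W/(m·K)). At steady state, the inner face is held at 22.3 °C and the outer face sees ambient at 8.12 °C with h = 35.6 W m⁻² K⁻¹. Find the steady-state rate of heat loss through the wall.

Q = 98.9 W

Treat each layer as a resistance in series:
  R_common brick = L/(kA) = 0.252/(0.848·29.5) = 0.01007 K/W
  R_phenolic foam = L/(kA) = 0.0729/(0.0258·29.5) = 0.09578 K/W
  R_beech = L/(kA) = 0.193/(0.179·29.5) = 0.03655 K/W
  R_conv,out = 1/(hA) = 1/(35.6·29.5) = 9.522×10^-4 K/W
ΣR = 0.01007 + 0.09578 + 0.03655 + 9.522×10^-4 = 0.1434 K/W
Q = ΔT/ΣR = (22.3 °C − 8.12 °C)/0.1434 = 98.9 W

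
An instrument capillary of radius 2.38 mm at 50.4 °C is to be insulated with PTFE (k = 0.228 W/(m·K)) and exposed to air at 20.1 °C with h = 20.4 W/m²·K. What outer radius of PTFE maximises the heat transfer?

r_cr = 1.12 cm

For a cylinder, r_cr = k_ins/h = 0.228/20.4 = 0.0112 m = 1.12 cm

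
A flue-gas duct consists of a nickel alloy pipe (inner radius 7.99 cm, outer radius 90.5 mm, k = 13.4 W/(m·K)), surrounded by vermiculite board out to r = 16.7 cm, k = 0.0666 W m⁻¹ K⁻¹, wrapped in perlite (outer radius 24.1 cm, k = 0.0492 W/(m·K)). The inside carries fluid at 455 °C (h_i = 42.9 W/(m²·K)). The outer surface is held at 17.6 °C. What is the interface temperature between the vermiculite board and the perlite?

T = 210 °C

Series thermal resistances, inner to outer:
  R'_conv,in = 1/(2πr h) = 1/(2π·0.0799·42.9) = 0.04643 m·K/W
  R'_nickel alloy = ln(0.0905/0.0799)/(2πk) = 0.1246/(2π·13.4) = 0.001480 m·K/W
  R'_vermiculite board = ln(0.167/0.0905)/(2πk) = 0.6126/(2π·0.0666) = 1.464 m·K/W
  R'_perlite = ln(0.241/0.167)/(2πk) = 0.3668/(2π·0.0492) = 1.187 m·K/W
ΣR = 0.04643 + 0.001480 + 1.464 + 1.187 = 2.699 m·K/W
Q' = ΔT/ΣR = (455 °C − 17.6 °C)/2.699 = 162.1 W/m
From the inner boundary to the vermiculite board/perlite interface, ΣR_partial = 1.512 m·K/W.
T_interface = T_in − Q'·ΣR_partial = 455 °C − (162.1)(1.512) = 210 °C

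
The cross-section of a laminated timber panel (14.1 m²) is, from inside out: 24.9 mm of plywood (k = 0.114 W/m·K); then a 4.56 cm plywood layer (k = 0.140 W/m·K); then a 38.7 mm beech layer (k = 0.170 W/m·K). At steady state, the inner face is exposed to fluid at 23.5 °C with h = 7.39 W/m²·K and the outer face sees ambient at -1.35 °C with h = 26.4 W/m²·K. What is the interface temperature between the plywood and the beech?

Treat each layer as a resistance in series:
  R_conv,in = 1/(hA) = 1/(7.39·14.1) = 0.009597 K/W
  R_plywood = L/(kA) = 0.0249/(0.114·14.1) = 0.01549 K/W
  R_plywood = L/(kA) = 0.0456/(0.140·14.1) = 0.02310 K/W
  R_beech = L/(kA) = 0.0387/(0.170·14.1) = 0.01615 K/W
  R_conv,out = 1/(hA) = 1/(26.4·14.1) = 0.002686 K/W
ΣR = 0.009597 + 0.01549 + 0.02310 + 0.01615 + 0.002686 = 0.06702 K/W
Q = ΔT/ΣR = (23.5 °C − -1.35 °C)/0.06702 = 370.8 W
From the inner boundary to the plywood/beech interface, ΣR_partial = 0.04819 K/W.
T_interface = T_in − Q·ΣR_partial = 23.5 °C − (370.8)(0.04819) = 5.63 °C

T = 5.63 °C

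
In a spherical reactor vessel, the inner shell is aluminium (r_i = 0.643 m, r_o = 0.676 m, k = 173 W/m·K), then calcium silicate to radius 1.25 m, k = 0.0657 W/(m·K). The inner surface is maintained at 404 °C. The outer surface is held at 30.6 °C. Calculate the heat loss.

Resistance network (inner→outer):
  R_aluminium = (1/0.643 − 1/0.676)/(4πk) = 0.07592/(4π·173) = 3.492×10^-5 K/W
  R_calcium silicate = (1/0.676 − 1/1.25)/(4πk) = 0.6793/(4π·0.0657) = 0.8228 K/W
ΣR = 3.492×10^-5 + 0.8228 = 0.8228 K/W
Q = ΔT/ΣR = (404 °C − 30.6 °C)/0.8228 = 454 W

Q = 454 W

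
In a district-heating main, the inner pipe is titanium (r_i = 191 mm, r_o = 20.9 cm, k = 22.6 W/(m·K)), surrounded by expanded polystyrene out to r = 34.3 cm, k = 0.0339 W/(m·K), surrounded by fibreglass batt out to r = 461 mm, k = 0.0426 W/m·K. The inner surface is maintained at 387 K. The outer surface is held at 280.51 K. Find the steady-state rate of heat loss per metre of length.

Treat each layer as a resistance in series:
  R'_titanium = ln(0.209/0.191)/(2πk) = 0.09006/(2π·22.6) = 6.342×10^-4 m·K/W
  R'_expanded polystyrene = ln(0.343/0.209)/(2πk) = 0.4954/(2π·0.0339) = 2.326 m·K/W
  R'_fibreglass batt = ln(0.461/0.343)/(2πk) = 0.2957/(2π·0.0426) = 1.105 m·K/W
ΣR = 6.342×10^-4 + 2.326 + 1.105 = 3.432 m·K/W
Q' = ΔT/ΣR = (387 K − 280.51 K)/3.432 = 31.0 W/m

Q' = 31.0 W/m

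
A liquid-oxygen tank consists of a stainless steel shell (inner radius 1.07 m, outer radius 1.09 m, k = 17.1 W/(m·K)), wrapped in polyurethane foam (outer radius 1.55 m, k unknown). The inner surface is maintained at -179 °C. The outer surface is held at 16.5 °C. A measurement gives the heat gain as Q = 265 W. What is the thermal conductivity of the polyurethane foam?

k = 0.0294 W/m·K

ΣR = ΔT/Q = |-179 − 16.5|/265 = 0.7377 K/W
Known resistances:
  R_stainless steel = (1/1.07 − 1/1.09)/(4πk) = 0.01715/(4π·17.1) = 7.980×10^-5 K/W
R_polyurethane foam = ΣR − ΣR_known = 0.7377 − 7.980×10^-5 = 0.7376 K/W
(1/r₁−1/r₂)/(4πk) = 0.7376 ⇒ k = 0.2723/(4π·0.7376) = 0.0294 W/m·K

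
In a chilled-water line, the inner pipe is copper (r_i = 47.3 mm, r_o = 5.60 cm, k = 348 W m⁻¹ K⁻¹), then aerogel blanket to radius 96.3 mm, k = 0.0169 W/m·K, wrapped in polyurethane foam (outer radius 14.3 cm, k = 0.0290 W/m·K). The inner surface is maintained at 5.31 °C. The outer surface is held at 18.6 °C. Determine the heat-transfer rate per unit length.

Q' = 1.83 W/m

Treat each layer as a resistance in series:
  R'_copper = ln(0.0560/0.0473)/(2πk) = 0.1688/(2π·348) = 7.722×10^-5 m·K/W
  R'_aerogel blanket = ln(0.0963/0.0560)/(2πk) = 0.5421/(2π·0.0169) = 5.105 m·K/W
  R'_polyurethane foam = ln(0.143/0.0963)/(2πk) = 0.3954/(2π·0.0290) = 2.170 m·K/W
ΣR = 7.722×10^-5 + 5.105 + 2.170 = 7.275 m·K/W
Q' = ΔT/ΣR = (5.31 °C − 18.6 °C)/7.275 = -1.83 W/m
(Negative Q' ⇒ heat flows inward; heat gain = 1.83 W/m.)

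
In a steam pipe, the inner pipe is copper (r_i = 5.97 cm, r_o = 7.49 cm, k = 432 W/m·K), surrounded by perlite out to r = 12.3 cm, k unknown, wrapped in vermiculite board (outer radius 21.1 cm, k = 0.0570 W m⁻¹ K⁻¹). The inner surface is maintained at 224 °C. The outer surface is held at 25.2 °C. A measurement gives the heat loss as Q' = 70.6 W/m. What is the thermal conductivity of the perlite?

k = 0.0603 W/m·K

ΣR = ΔT/Q' = |224 − 25.2|/70.6 = 2.816 m·K/W
Known resistances:
  R'_copper = ln(0.0749/0.0597)/(2πk) = 0.2268/(2π·432) = 8.356×10^-5 m·K/W
  R'_vermiculite board = ln(0.211/0.123)/(2πk) = 0.5397/(2π·0.0570) = 1.507 m·K/W
R_perlite = ΣR − ΣR_known = 2.816 − 1.507 = 1.309 m·K/W
ln(r₂/r₁)/(2πk) = 1.309 ⇒ k = 0.4960/(2π·1.309) = 0.0603 W/m·K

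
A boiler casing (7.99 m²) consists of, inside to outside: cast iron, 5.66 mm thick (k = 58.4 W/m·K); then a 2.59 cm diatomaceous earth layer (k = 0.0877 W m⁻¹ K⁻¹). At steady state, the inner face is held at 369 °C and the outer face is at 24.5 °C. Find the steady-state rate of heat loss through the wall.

Series thermal resistances, inner to outer:
  R_cast iron = L/(kA) = 0.00566/(58.4·7.99) = 1.213×10^-5 K/W
  R_diatomaceous earth = L/(kA) = 0.0259/(0.0877·7.99) = 0.03696 K/W
ΣR = 1.213×10^-5 + 0.03696 = 0.03697 K/W
Q = ΔT/ΣR = (369 °C − 24.5 °C)/0.03697 = 9320 W

Q = 9320 W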